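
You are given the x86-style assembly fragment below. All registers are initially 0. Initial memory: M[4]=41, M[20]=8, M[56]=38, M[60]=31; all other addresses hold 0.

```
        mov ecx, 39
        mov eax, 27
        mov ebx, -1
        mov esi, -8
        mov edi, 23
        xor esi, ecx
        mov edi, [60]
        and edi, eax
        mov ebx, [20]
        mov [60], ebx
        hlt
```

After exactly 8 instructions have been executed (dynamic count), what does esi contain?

-33

ecx=39
eax=27
ebx=-1
esi=-8
edi=23
esi=(-8)^39=-33
edi=M[60]=31
edi=31&27=27
After step 8: esi = -33.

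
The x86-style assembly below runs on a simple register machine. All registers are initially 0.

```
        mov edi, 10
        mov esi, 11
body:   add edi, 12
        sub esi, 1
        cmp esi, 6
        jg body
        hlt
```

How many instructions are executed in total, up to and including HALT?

23

mov edi, 10 → edi=10
mov esi, 11 → esi=11
add edi, 12 → edi=10+12=22
sub esi, 1 → esi=11-1=10
cmp esi, 6  (cmp 10,6)
jg body: taken
add edi, 12 → edi=22+12=34
sub esi, 1 → esi=10-1=9
cmp esi, 6  (cmp 9,6)
jg body: taken
add edi, 12 → edi=34+12=46
sub esi, 1 → esi=9-1=8
cmp esi, 6  (cmp 8,6)
jg body: taken
add edi, 12 → edi=46+12=58
sub esi, 1 → esi=8-1=7
cmp esi, 6  (cmp 7,6)
jg body: taken
add edi, 12 → edi=58+12=70
sub esi, 1 → esi=7-1=6
cmp esi, 6  (cmp 6,6)
jg body: not taken
halt.
Total executed instructions: 23.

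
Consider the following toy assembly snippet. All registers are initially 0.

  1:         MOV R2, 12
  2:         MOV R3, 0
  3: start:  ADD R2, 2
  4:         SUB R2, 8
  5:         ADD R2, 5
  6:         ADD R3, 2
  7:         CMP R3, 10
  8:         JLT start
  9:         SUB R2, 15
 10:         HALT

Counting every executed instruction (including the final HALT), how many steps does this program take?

34

after MOV R2, 12: R2=12
after MOV R3, 0: R3=0
after ADD R2, 2: R2=12+2=14
after SUB R2, 8: R2=14-8=6
after ADD R2, 5: R2=6+5=11
after ADD R3, 2: R3=0+2=2
CMP R3, 10  (cmp 2,10)
JLT start: taken
after ADD R2, 2: R2=11+2=13
after SUB R2, 8: R2=13-8=5
after ADD R2, 5: R2=5+5=10
after ADD R3, 2: R3=2+2=4
CMP R3, 10  (cmp 4,10)
JLT start: taken
after ADD R2, 2: R2=10+2=12
after SUB R2, 8: R2=12-8=4
after ADD R2, 5: R2=4+5=9
after ADD R3, 2: R3=4+2=6
CMP R3, 10  (cmp 6,10)
JLT start: taken
after ADD R2, 2: R2=9+2=11
after SUB R2, 8: R2=11-8=3
after ADD R2, 5: R2=3+5=8
after ADD R3, 2: R3=6+2=8
CMP R3, 10  (cmp 8,10)
JLT start: taken
after ADD R2, 2: R2=8+2=10
after SUB R2, 8: R2=10-8=2
after ADD R2, 5: R2=2+5=7
after ADD R3, 2: R3=8+2=10
CMP R3, 10  (cmp 10,10)
JLT start: not taken
after SUB R2, 15: R2=7-15=-8
halt.
Total executed instructions: 34.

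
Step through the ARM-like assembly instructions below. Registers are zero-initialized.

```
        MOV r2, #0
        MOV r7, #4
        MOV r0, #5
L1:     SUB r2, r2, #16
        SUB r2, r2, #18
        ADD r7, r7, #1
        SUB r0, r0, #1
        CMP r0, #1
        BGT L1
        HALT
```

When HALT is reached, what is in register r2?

r2=0
r7=4
r0=5
r2=0-16=-16
r2=(-16)-18=-34
r7=4+1=5
r0=5-1=4
CMP r0, #1  (cmp 4,1)
BGT L1: taken
r2=(-34)-16=-50
r2=(-50)-18=-68
r7=5+1=6
r0=4-1=3
CMP r0, #1  (cmp 3,1)
BGT L1: taken
r2=(-68)-16=-84
r2=(-84)-18=-102
r7=6+1=7
r0=3-1=2
CMP r0, #1  (cmp 2,1)
BGT L1: taken
r2=(-102)-16=-118
r2=(-118)-18=-136
r7=7+1=8
r0=2-1=1
CMP r0, #1  (cmp 1,1)
BGT L1: not taken
halt.

-136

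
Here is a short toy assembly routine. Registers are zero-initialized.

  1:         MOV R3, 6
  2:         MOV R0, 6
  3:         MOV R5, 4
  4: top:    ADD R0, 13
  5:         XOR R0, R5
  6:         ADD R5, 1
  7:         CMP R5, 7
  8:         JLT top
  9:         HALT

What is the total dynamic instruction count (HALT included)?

19

MOV R3, 6 → R3=6
MOV R0, 6 → R0=6
MOV R5, 4 → R5=4
ADD R0, 13 → R0=6+13=19
XOR R0, R5 → R0=19^4=23
ADD R5, 1 → R5=4+1=5
CMP R5, 7  (cmp 5,7)
JLT top: taken
ADD R0, 13 → R0=23+13=36
XOR R0, R5 → R0=36^5=33
ADD R5, 1 → R5=5+1=6
CMP R5, 7  (cmp 6,7)
JLT top: taken
ADD R0, 13 → R0=33+13=46
XOR R0, R5 → R0=46^6=40
ADD R5, 1 → R5=6+1=7
CMP R5, 7  (cmp 7,7)
JLT top: not taken
halt.
Total executed instructions: 19.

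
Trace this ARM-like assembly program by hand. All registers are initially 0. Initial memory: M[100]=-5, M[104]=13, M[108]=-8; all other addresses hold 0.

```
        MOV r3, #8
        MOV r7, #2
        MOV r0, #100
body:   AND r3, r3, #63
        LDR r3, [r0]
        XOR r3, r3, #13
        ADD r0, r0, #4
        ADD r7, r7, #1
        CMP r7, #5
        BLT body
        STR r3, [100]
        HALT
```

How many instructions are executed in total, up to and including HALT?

MOV r3, #8 → r3=8
MOV r7, #2 → r7=2
MOV r0, #100 → r0=100
AND r3, r3, #63 → r3=8&63=8
LDR r3, [r0] → r3=M[100]=-5
XOR r3, r3, #13 → r3=(-5)^13=-10
ADD r0, r0, #4 → r0=100+4=104
ADD r7, r7, #1 → r7=2+1=3
CMP r7, #5  (cmp 3,5)
BLT body: taken
AND r3, r3, #63 → r3=(-10)&63=54
LDR r3, [r0] → r3=M[104]=13
XOR r3, r3, #13 → r3=13^13=0
ADD r0, r0, #4 → r0=104+4=108
ADD r7, r7, #1 → r7=3+1=4
CMP r7, #5  (cmp 4,5)
BLT body: taken
AND r3, r3, #63 → r3=0&63=0
LDR r3, [r0] → r3=M[108]=-8
XOR r3, r3, #13 → r3=(-8)^13=-11
ADD r0, r0, #4 → r0=108+4=112
ADD r7, r7, #1 → r7=4+1=5
CMP r7, #5  (cmp 5,5)
BLT body: not taken
STR r3, [100] → M[100]=-11
halt.
Total executed instructions: 26.

26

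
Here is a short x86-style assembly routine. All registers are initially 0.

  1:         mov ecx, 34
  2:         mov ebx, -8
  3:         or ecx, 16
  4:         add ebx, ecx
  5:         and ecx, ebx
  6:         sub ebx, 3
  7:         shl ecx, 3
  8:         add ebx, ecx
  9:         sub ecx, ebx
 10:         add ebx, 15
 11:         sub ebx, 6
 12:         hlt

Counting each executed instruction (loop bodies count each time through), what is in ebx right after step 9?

311

mov ecx, 34 → ecx=34
mov ebx, -8 → ebx=-8
or ecx, 16 → ecx=34|16=50
add ebx, ecx → ebx=(-8)+50=42
and ecx, ebx → ecx=50&42=34
sub ebx, 3 → ebx=42-3=39
shl ecx, 3 → ecx=34<<3=272
add ebx, ecx → ebx=39+272=311
sub ecx, ebx → ecx=272-311=-39
After step 9: ebx = 311.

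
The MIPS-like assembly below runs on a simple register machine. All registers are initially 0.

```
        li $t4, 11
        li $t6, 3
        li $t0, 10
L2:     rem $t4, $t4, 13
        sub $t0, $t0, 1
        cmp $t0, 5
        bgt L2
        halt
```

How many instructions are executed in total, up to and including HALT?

24

after li $t4, 11: $t4=11
after li $t6, 3: $t6=3
after li $t0, 10: $t0=10
after rem $t4, $t4, 13: $t4=11%13=11
after sub $t0, $t0, 1: $t0=10-1=9
cmp $t0, 5  (cmp 9,5)
bgt L2: taken
after rem $t4, $t4, 13: $t4=11%13=11
after sub $t0, $t0, 1: $t0=9-1=8
cmp $t0, 5  (cmp 8,5)
bgt L2: taken
after rem $t4, $t4, 13: $t4=11%13=11
after sub $t0, $t0, 1: $t0=8-1=7
cmp $t0, 5  (cmp 7,5)
bgt L2: taken
after rem $t4, $t4, 13: $t4=11%13=11
after sub $t0, $t0, 1: $t0=7-1=6
cmp $t0, 5  (cmp 6,5)
bgt L2: taken
after rem $t4, $t4, 13: $t4=11%13=11
after sub $t0, $t0, 1: $t0=6-1=5
cmp $t0, 5  (cmp 5,5)
bgt L2: not taken
halt.
Total executed instructions: 24.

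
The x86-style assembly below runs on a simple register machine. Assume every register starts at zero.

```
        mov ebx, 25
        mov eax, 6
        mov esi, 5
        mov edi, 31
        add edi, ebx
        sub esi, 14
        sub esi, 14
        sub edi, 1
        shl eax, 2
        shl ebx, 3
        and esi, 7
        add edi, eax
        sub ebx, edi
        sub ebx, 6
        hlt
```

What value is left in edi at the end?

79

mov ebx, 25 → ebx=25
mov eax, 6 → eax=6
mov esi, 5 → esi=5
mov edi, 31 → edi=31
add edi, ebx → edi=31+25=56
sub esi, 14 → esi=5-14=-9
sub esi, 14 → esi=(-9)-14=-23
sub edi, 1 → edi=56-1=55
shl eax, 2 → eax=6<<2=24
shl ebx, 3 → ebx=25<<3=200
and esi, 7 → esi=(-23)&7=1
add edi, eax → edi=55+24=79
sub ebx, edi → ebx=200-79=121
sub ebx, 6 → ebx=121-6=115
halt.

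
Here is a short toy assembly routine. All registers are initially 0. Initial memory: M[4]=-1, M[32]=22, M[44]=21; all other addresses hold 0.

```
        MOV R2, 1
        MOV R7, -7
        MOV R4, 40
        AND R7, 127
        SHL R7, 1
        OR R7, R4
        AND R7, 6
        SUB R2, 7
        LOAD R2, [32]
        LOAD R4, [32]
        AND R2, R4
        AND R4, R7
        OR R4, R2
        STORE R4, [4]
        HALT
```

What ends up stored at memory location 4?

MOV R2, 1 → R2=1
MOV R7, -7 → R7=-7
MOV R4, 40 → R4=40
AND R7, 127 → R7=(-7)&127=121
SHL R7, 1 → R7=121<<1=242
OR R7, R4 → R7=242|40=250
AND R7, 6 → R7=250&6=2
SUB R2, 7 → R2=1-7=-6
LOAD R2, [32] → R2=M[32]=22
LOAD R4, [32] → R4=M[32]=22
AND R2, R4 → R2=22&22=22
AND R4, R7 → R4=22&2=2
OR R4, R2 → R4=2|22=22
STORE R4, [4] → M[4]=22
halt.

22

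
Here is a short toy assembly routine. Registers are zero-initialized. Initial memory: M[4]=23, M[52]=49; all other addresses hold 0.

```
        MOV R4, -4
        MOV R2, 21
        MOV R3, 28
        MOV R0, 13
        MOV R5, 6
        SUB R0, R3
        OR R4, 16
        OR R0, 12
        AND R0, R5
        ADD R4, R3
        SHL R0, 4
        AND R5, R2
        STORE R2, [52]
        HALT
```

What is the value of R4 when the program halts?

after MOV R4, -4: R4=-4
after MOV R2, 21: R2=21
after MOV R3, 28: R3=28
after MOV R0, 13: R0=13
after MOV R5, 6: R5=6
after SUB R0, R3: R0=13-28=-15
after OR R4, 16: R4=(-4)|16=-4
after OR R0, 12: R0=(-15)|12=-3
after AND R0, R5: R0=(-3)&6=4
after ADD R4, R3: R4=(-4)+28=24
after SHL R0, 4: R0=4<<4=64
after AND R5, R2: R5=6&21=4
STORE R2, [52] → M[52]=21
halt.

24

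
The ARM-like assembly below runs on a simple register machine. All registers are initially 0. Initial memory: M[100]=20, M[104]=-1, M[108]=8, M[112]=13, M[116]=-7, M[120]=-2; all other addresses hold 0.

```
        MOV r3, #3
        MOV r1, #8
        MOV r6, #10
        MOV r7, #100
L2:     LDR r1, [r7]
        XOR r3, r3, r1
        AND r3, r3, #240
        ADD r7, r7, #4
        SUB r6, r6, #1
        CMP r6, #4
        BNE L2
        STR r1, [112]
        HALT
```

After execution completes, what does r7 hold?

MOV r3, #3 → r3=3
MOV r1, #8 → r1=8
MOV r6, #10 → r6=10
MOV r7, #100 → r7=100
LDR r1, [r7] → r1=M[100]=20
XOR r3, r3, r1 → r3=3^20=23
AND r3, r3, #240 → r3=23&240=16
ADD r7, r7, #4 → r7=100+4=104
SUB r6, r6, #1 → r6=10-1=9
CMP r6, #4  (cmp 9,4)
BNE L2: taken
LDR r1, [r7] → r1=M[104]=-1
XOR r3, r3, r1 → r3=16^(-1)=-17
AND r3, r3, #240 → r3=(-17)&240=224
ADD r7, r7, #4 → r7=104+4=108
SUB r6, r6, #1 → r6=9-1=8
CMP r6, #4  (cmp 8,4)
BNE L2: taken
LDR r1, [r7] → r1=M[108]=8
XOR r3, r3, r1 → r3=224^8=232
AND r3, r3, #240 → r3=232&240=224
ADD r7, r7, #4 → r7=108+4=112
SUB r6, r6, #1 → r6=8-1=7
CMP r6, #4  (cmp 7,4)
BNE L2: taken
LDR r1, [r7] → r1=M[112]=13
XOR r3, r3, r1 → r3=224^13=237
AND r3, r3, #240 → r3=237&240=224
ADD r7, r7, #4 → r7=112+4=116
SUB r6, r6, #1 → r6=7-1=6
CMP r6, #4  (cmp 6,4)
BNE L2: taken
LDR r1, [r7] → r1=M[116]=-7
XOR r3, r3, r1 → r3=224^(-7)=-231
AND r3, r3, #240 → r3=(-231)&240=16
ADD r7, r7, #4 → r7=116+4=120
SUB r6, r6, #1 → r6=6-1=5
CMP r6, #4  (cmp 5,4)
BNE L2: taken
LDR r1, [r7] → r1=M[120]=-2
XOR r3, r3, r1 → r3=16^(-2)=-18
AND r3, r3, #240 → r3=(-18)&240=224
ADD r7, r7, #4 → r7=120+4=124
SUB r6, r6, #1 → r6=5-1=4
CMP r6, #4  (cmp 4,4)
BNE L2: not taken
STR r1, [112] → M[112]=-2
halt.

124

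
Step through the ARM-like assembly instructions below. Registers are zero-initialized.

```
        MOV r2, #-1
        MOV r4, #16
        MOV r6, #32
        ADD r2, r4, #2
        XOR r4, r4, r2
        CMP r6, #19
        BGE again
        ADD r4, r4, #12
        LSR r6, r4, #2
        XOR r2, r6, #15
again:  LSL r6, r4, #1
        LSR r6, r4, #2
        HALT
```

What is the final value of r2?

MOV r2, #-1 → r2=-1
MOV r4, #16 → r4=16
MOV r6, #32 → r6=32
ADD r2, r4, #2 → r2=16+2=18
XOR r4, r4, r2 → r4=16^18=2
CMP r6, #19  (cmp 32,19)
BGE again: taken
LSL r6, r4, #1 → r6=2<<1=4
LSR r6, r4, #2 → r6=2>>2=0
halt.

18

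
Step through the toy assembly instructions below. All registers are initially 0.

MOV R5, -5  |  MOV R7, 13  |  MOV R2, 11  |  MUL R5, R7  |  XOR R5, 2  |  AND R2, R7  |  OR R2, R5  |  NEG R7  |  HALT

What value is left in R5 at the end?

-67

R5=-5
R7=13
R2=11
R5=(-5)*13=-65
R5=(-65)^2=-67
R2=11&13=9
R2=9|(-67)=-67
R7=-(13)=-13
halt.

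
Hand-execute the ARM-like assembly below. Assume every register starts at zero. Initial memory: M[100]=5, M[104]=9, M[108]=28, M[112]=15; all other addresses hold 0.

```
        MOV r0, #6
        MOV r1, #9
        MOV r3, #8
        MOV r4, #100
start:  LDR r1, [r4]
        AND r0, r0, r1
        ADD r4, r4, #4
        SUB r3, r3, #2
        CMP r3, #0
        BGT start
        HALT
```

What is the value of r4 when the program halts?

after MOV r0, #6: r0=6
after MOV r1, #9: r1=9
after MOV r3, #8: r3=8
after MOV r4, #100: r4=100
after LDR r1, [r4]: r1=M[100]=5
after AND r0, r0, r1: r0=6&5=4
after ADD r4, r4, #4: r4=100+4=104
after SUB r3, r3, #2: r3=8-2=6
CMP r3, #0  (cmp 6,0)
BGT start: taken
after LDR r1, [r4]: r1=M[104]=9
after AND r0, r0, r1: r0=4&9=0
after ADD r4, r4, #4: r4=104+4=108
after SUB r3, r3, #2: r3=6-2=4
CMP r3, #0  (cmp 4,0)
BGT start: taken
after LDR r1, [r4]: r1=M[108]=28
after AND r0, r0, r1: r0=0&28=0
after ADD r4, r4, #4: r4=108+4=112
after SUB r3, r3, #2: r3=4-2=2
CMP r3, #0  (cmp 2,0)
BGT start: taken
after LDR r1, [r4]: r1=M[112]=15
after AND r0, r0, r1: r0=0&15=0
after ADD r4, r4, #4: r4=112+4=116
after SUB r3, r3, #2: r3=2-2=0
CMP r3, #0  (cmp 0,0)
BGT start: not taken
halt.

116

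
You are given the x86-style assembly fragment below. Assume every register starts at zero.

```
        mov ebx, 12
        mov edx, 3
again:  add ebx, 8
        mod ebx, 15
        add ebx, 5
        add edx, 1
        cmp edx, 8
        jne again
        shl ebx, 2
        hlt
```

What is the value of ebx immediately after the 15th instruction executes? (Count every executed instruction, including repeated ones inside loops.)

16

mov ebx, 12 → ebx=12
mov edx, 3 → edx=3
add ebx, 8 → ebx=12+8=20
mod ebx, 15 → ebx=20%15=5
add ebx, 5 → ebx=5+5=10
add edx, 1 → edx=3+1=4
cmp edx, 8  (cmp 4,8)
jne again: taken
add ebx, 8 → ebx=10+8=18
mod ebx, 15 → ebx=18%15=3
add ebx, 5 → ebx=3+5=8
add edx, 1 → edx=4+1=5
cmp edx, 8  (cmp 5,8)
jne again: taken
add ebx, 8 → ebx=8+8=16
After step 15: ebx = 16.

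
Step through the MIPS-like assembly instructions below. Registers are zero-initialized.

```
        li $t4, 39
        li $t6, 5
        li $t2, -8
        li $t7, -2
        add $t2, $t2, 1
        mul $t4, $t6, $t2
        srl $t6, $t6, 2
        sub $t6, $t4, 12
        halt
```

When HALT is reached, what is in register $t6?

$t4=39
$t6=5
$t2=-8
$t7=-2
$t2=(-8)+1=-7
$t4=5*(-7)=-35
$t6=5>>2=1
$t6=(-35)-12=-47
halt.

-47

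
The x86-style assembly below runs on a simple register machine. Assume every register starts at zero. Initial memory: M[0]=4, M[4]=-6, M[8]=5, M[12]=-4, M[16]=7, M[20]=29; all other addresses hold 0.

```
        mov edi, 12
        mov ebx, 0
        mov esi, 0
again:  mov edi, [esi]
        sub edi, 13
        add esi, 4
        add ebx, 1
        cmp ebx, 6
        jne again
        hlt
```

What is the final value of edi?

16

after mov edi, 12: edi=12
after mov ebx, 0: ebx=0
after mov esi, 0: esi=0
after mov edi, [esi]: edi=M[0]=4
after sub edi, 13: edi=4-13=-9
after add esi, 4: esi=0+4=4
after add ebx, 1: ebx=0+1=1
cmp ebx, 6  (cmp 1,6)
jne again: taken
after mov edi, [esi]: edi=M[4]=-6
after sub edi, 13: edi=(-6)-13=-19
after add esi, 4: esi=4+4=8
after add ebx, 1: ebx=1+1=2
cmp ebx, 6  (cmp 2,6)
jne again: taken
after mov edi, [esi]: edi=M[8]=5
after sub edi, 13: edi=5-13=-8
after add esi, 4: esi=8+4=12
after add ebx, 1: ebx=2+1=3
cmp ebx, 6  (cmp 3,6)
jne again: taken
after mov edi, [esi]: edi=M[12]=-4
after sub edi, 13: edi=(-4)-13=-17
after add esi, 4: esi=12+4=16
after add ebx, 1: ebx=3+1=4
cmp ebx, 6  (cmp 4,6)
jne again: taken
after mov edi, [esi]: edi=M[16]=7
after sub edi, 13: edi=7-13=-6
after add esi, 4: esi=16+4=20
after add ebx, 1: ebx=4+1=5
cmp ebx, 6  (cmp 5,6)
jne again: taken
after mov edi, [esi]: edi=M[20]=29
after sub edi, 13: edi=29-13=16
after add esi, 4: esi=20+4=24
after add ebx, 1: ebx=5+1=6
cmp ebx, 6  (cmp 6,6)
jne again: not taken
halt.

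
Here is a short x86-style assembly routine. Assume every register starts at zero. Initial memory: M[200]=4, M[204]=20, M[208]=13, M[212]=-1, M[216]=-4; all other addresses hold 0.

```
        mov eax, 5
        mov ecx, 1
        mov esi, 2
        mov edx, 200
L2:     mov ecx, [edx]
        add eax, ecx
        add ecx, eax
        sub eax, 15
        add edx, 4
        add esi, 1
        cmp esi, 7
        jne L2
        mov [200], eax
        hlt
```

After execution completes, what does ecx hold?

after mov eax, 5: eax=5
after mov ecx, 1: ecx=1
after mov esi, 2: esi=2
after mov edx, 200: edx=200
after mov ecx, [edx]: ecx=M[200]=4
after add eax, ecx: eax=5+4=9
after add ecx, eax: ecx=4+9=13
after sub eax, 15: eax=9-15=-6
after add edx, 4: edx=200+4=204
after add esi, 1: esi=2+1=3
cmp esi, 7  (cmp 3,7)
jne L2: taken
after mov ecx, [edx]: ecx=M[204]=20
after add eax, ecx: eax=(-6)+20=14
after add ecx, eax: ecx=20+14=34
after sub eax, 15: eax=14-15=-1
after add edx, 4: edx=204+4=208
after add esi, 1: esi=3+1=4
cmp esi, 7  (cmp 4,7)
jne L2: taken
after mov ecx, [edx]: ecx=M[208]=13
after add eax, ecx: eax=(-1)+13=12
after add ecx, eax: ecx=13+12=25
after sub eax, 15: eax=12-15=-3
after add edx, 4: edx=208+4=212
after add esi, 1: esi=4+1=5
cmp esi, 7  (cmp 5,7)
jne L2: taken
after mov ecx, [edx]: ecx=M[212]=-1
after add eax, ecx: eax=(-3)+(-1)=-4
after add ecx, eax: ecx=(-1)+(-4)=-5
after sub eax, 15: eax=(-4)-15=-19
after add edx, 4: edx=212+4=216
after add esi, 1: esi=5+1=6
cmp esi, 7  (cmp 6,7)
jne L2: taken
after mov ecx, [edx]: ecx=M[216]=-4
after add eax, ecx: eax=(-19)+(-4)=-23
after add ecx, eax: ecx=(-4)+(-23)=-27
after sub eax, 15: eax=(-23)-15=-38
after add edx, 4: edx=216+4=220
after add esi, 1: esi=6+1=7
cmp esi, 7  (cmp 7,7)
jne L2: not taken
mov [200], eax → M[200]=-38
halt.

-27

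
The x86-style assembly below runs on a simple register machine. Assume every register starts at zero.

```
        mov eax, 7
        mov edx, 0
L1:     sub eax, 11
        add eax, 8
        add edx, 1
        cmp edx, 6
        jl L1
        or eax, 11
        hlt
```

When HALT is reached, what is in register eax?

-1

eax=7
edx=0
eax=7-11=-4
eax=(-4)+8=4
edx=0+1=1
cmp edx, 6  (cmp 1,6)
jl L1: taken
eax=4-11=-7
eax=(-7)+8=1
edx=1+1=2
cmp edx, 6  (cmp 2,6)
jl L1: taken
eax=1-11=-10
eax=(-10)+8=-2
edx=2+1=3
cmp edx, 6  (cmp 3,6)
jl L1: taken
eax=(-2)-11=-13
eax=(-13)+8=-5
edx=3+1=4
cmp edx, 6  (cmp 4,6)
jl L1: taken
eax=(-5)-11=-16
eax=(-16)+8=-8
edx=4+1=5
cmp edx, 6  (cmp 5,6)
jl L1: taken
eax=(-8)-11=-19
eax=(-19)+8=-11
edx=5+1=6
cmp edx, 6  (cmp 6,6)
jl L1: not taken
eax=(-11)|11=-1
halt.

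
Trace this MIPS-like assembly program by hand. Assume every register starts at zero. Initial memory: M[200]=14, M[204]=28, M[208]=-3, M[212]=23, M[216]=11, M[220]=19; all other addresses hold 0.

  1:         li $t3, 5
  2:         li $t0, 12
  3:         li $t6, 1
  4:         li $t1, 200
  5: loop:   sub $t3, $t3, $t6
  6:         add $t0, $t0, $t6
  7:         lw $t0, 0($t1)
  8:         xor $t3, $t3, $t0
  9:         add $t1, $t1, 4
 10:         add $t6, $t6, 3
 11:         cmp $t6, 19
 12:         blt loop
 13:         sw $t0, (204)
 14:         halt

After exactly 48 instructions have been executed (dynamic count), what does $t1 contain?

$t3=5
$t0=12
$t6=1
$t1=200
$t3=5-1=4
$t0=12+1=13
$t0=M[200]=14
$t3=4^14=10
$t1=200+4=204
$t6=1+3=4
cmp $t6, 19  (cmp 4,19)
blt loop: taken
$t3=10-4=6
$t0=14+4=18
$t0=M[204]=28
$t3=6^28=26
$t1=204+4=208
$t6=4+3=7
cmp $t6, 19  (cmp 7,19)
blt loop: taken
$t3=26-7=19
$t0=28+7=35
$t0=M[208]=-3
$t3=19^(-3)=-18
$t1=208+4=212
$t6=7+3=10
cmp $t6, 19  (cmp 10,19)
blt loop: taken
$t3=(-18)-10=-28
$t0=(-3)+10=7
$t0=M[212]=23
$t3=(-28)^23=-13
$t1=212+4=216
$t6=10+3=13
cmp $t6, 19  (cmp 13,19)
blt loop: taken
$t3=(-13)-13=-26
$t0=23+13=36
$t0=M[216]=11
$t3=(-26)^11=-19
$t1=216+4=220
$t6=13+3=16
cmp $t6, 19  (cmp 16,19)
blt loop: taken
$t3=(-19)-16=-35
$t0=11+16=27
$t0=M[220]=19
$t3=(-35)^19=-50
After step 48: $t1 = 220.

220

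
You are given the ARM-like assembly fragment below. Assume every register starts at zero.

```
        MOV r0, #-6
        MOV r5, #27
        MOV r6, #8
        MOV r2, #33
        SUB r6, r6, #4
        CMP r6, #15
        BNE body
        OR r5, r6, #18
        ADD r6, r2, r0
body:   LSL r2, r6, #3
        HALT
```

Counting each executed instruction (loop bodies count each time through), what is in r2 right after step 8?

32

r0=-6
r5=27
r6=8
r2=33
r6=8-4=4
CMP r6, #15  (cmp 4,15)
BNE body: taken
r2=4<<3=32
After step 8: r2 = 32.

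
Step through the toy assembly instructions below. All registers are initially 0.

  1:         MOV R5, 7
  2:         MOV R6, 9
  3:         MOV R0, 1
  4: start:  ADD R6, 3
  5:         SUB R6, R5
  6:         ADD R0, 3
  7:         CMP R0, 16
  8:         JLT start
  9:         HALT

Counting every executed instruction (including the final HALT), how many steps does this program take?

after MOV R5, 7: R5=7
after MOV R6, 9: R6=9
after MOV R0, 1: R0=1
after ADD R6, 3: R6=9+3=12
after SUB R6, R5: R6=12-7=5
after ADD R0, 3: R0=1+3=4
CMP R0, 16  (cmp 4,16)
JLT start: taken
after ADD R6, 3: R6=5+3=8
after SUB R6, R5: R6=8-7=1
after ADD R0, 3: R0=4+3=7
CMP R0, 16  (cmp 7,16)
JLT start: taken
after ADD R6, 3: R6=1+3=4
after SUB R6, R5: R6=4-7=-3
after ADD R0, 3: R0=7+3=10
CMP R0, 16  (cmp 10,16)
JLT start: taken
after ADD R6, 3: R6=(-3)+3=0
after SUB R6, R5: R6=0-7=-7
after ADD R0, 3: R0=10+3=13
CMP R0, 16  (cmp 13,16)
JLT start: taken
after ADD R6, 3: R6=(-7)+3=-4
after SUB R6, R5: R6=(-4)-7=-11
after ADD R0, 3: R0=13+3=16
CMP R0, 16  (cmp 16,16)
JLT start: not taken
halt.
Total executed instructions: 29.

29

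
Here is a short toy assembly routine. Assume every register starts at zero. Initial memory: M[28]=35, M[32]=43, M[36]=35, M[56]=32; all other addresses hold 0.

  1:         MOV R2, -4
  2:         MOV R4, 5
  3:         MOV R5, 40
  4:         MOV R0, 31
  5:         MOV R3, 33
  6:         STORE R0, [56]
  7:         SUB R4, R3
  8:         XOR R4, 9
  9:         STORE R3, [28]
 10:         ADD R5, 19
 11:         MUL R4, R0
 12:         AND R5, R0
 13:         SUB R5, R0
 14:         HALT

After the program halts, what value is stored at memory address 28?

33

MOV R2, -4 → R2=-4
MOV R4, 5 → R4=5
MOV R5, 40 → R5=40
MOV R0, 31 → R0=31
MOV R3, 33 → R3=33
STORE R0, [56] → M[56]=31
SUB R4, R3 → R4=5-33=-28
XOR R4, 9 → R4=(-28)^9=-19
STORE R3, [28] → M[28]=33
ADD R5, 19 → R5=40+19=59
MUL R4, R0 → R4=(-19)*31=-589
AND R5, R0 → R5=59&31=27
SUB R5, R0 → R5=27-31=-4
halt.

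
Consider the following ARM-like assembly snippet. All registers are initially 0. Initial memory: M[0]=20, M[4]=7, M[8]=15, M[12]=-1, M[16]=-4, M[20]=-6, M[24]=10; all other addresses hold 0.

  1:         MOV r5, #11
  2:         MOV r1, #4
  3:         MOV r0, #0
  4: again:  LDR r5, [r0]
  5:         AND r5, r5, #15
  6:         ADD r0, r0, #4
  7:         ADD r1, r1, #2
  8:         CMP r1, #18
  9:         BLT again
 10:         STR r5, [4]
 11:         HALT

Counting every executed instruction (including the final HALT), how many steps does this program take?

47

after MOV r5, #11: r5=11
after MOV r1, #4: r1=4
after MOV r0, #0: r0=0
after LDR r5, [r0]: r5=M[0]=20
after AND r5, r5, #15: r5=20&15=4
after ADD r0, r0, #4: r0=0+4=4
after ADD r1, r1, #2: r1=4+2=6
CMP r1, #18  (cmp 6,18)
BLT again: taken
after LDR r5, [r0]: r5=M[4]=7
after AND r5, r5, #15: r5=7&15=7
after ADD r0, r0, #4: r0=4+4=8
after ADD r1, r1, #2: r1=6+2=8
CMP r1, #18  (cmp 8,18)
BLT again: taken
after LDR r5, [r0]: r5=M[8]=15
after AND r5, r5, #15: r5=15&15=15
after ADD r0, r0, #4: r0=8+4=12
after ADD r1, r1, #2: r1=8+2=10
CMP r1, #18  (cmp 10,18)
BLT again: taken
after LDR r5, [r0]: r5=M[12]=-1
after AND r5, r5, #15: r5=(-1)&15=15
after ADD r0, r0, #4: r0=12+4=16
after ADD r1, r1, #2: r1=10+2=12
CMP r1, #18  (cmp 12,18)
BLT again: taken
after LDR r5, [r0]: r5=M[16]=-4
after AND r5, r5, #15: r5=(-4)&15=12
after ADD r0, r0, #4: r0=16+4=20
after ADD r1, r1, #2: r1=12+2=14
CMP r1, #18  (cmp 14,18)
BLT again: taken
after LDR r5, [r0]: r5=M[20]=-6
after AND r5, r5, #15: r5=(-6)&15=10
after ADD r0, r0, #4: r0=20+4=24
after ADD r1, r1, #2: r1=14+2=16
CMP r1, #18  (cmp 16,18)
BLT again: taken
after LDR r5, [r0]: r5=M[24]=10
after AND r5, r5, #15: r5=10&15=10
after ADD r0, r0, #4: r0=24+4=28
after ADD r1, r1, #2: r1=16+2=18
CMP r1, #18  (cmp 18,18)
BLT again: not taken
STR r5, [4] → M[4]=10
halt.
Total executed instructions: 47.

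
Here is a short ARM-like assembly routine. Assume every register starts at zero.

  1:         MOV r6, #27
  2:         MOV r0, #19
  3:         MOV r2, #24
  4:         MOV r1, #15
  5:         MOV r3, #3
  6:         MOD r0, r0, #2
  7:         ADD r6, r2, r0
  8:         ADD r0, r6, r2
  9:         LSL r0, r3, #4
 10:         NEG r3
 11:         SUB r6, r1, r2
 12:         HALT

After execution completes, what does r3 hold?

-3

MOV r6, #27 → r6=27
MOV r0, #19 → r0=19
MOV r2, #24 → r2=24
MOV r1, #15 → r1=15
MOV r3, #3 → r3=3
MOD r0, r0, #2 → r0=19%2=1
ADD r6, r2, r0 → r6=24+1=25
ADD r0, r6, r2 → r0=25+24=49
LSL r0, r3, #4 → r0=3<<4=48
NEG r3 → r3=-(3)=-3
SUB r6, r1, r2 → r6=15-24=-9
halt.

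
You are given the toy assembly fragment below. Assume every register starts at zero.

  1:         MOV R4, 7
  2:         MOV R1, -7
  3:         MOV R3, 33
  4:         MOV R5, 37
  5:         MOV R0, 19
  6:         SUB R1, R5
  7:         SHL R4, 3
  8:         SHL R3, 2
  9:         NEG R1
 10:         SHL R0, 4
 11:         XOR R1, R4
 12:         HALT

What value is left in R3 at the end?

132

R4=7
R1=-7
R3=33
R5=37
R0=19
R1=(-7)-37=-44
R4=7<<3=56
R3=33<<2=132
R1=-(-44)=44
R0=19<<4=304
R1=44^56=20
halt.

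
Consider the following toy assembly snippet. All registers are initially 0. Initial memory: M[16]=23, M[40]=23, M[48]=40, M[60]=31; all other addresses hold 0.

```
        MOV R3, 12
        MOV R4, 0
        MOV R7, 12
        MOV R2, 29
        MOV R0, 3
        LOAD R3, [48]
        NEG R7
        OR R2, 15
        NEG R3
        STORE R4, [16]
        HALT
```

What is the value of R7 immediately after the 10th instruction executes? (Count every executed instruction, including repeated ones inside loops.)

-12

after MOV R3, 12: R3=12
after MOV R4, 0: R4=0
after MOV R7, 12: R7=12
after MOV R2, 29: R2=29
after MOV R0, 3: R0=3
after LOAD R3, [48]: R3=M[48]=40
after NEG R7: R7=-(12)=-12
after OR R2, 15: R2=29|15=31
after NEG R3: R3=-(40)=-40
STORE R4, [16] → M[16]=0
After step 10: R7 = -12.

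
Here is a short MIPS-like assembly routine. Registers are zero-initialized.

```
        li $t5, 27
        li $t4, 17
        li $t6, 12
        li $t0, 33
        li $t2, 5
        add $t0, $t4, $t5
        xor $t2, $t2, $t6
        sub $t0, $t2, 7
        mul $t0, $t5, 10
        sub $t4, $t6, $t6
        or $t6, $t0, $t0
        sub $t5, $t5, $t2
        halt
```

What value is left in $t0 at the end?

after li $t5, 27: $t5=27
after li $t4, 17: $t4=17
after li $t6, 12: $t6=12
after li $t0, 33: $t0=33
after li $t2, 5: $t2=5
after add $t0, $t4, $t5: $t0=17+27=44
after xor $t2, $t2, $t6: $t2=5^12=9
after sub $t0, $t2, 7: $t0=9-7=2
after mul $t0, $t5, 10: $t0=27*10=270
after sub $t4, $t6, $t6: $t4=12-12=0
after or $t6, $t0, $t0: $t6=270|270=270
after sub $t5, $t5, $t2: $t5=27-9=18
halt.

270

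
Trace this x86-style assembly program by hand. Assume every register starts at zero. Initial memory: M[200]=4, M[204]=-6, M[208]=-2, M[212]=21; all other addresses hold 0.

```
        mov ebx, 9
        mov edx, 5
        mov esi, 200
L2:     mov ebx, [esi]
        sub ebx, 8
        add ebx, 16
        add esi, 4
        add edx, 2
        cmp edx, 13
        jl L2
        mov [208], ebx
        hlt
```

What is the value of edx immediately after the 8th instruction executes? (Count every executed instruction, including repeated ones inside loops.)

after mov ebx, 9: ebx=9
after mov edx, 5: edx=5
after mov esi, 200: esi=200
after mov ebx, [esi]: ebx=M[200]=4
after sub ebx, 8: ebx=4-8=-4
after add ebx, 16: ebx=(-4)+16=12
after add esi, 4: esi=200+4=204
after add edx, 2: edx=5+2=7
After step 8: edx = 7.

7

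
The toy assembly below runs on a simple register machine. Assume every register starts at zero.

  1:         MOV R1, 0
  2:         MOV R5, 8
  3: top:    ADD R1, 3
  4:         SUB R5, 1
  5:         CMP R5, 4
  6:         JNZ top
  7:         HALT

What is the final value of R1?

after MOV R1, 0: R1=0
after MOV R5, 8: R5=8
after ADD R1, 3: R1=0+3=3
after SUB R5, 1: R5=8-1=7
CMP R5, 4  (cmp 7,4)
JNZ top: taken
after ADD R1, 3: R1=3+3=6
after SUB R5, 1: R5=7-1=6
CMP R5, 4  (cmp 6,4)
JNZ top: taken
after ADD R1, 3: R1=6+3=9
after SUB R5, 1: R5=6-1=5
CMP R5, 4  (cmp 5,4)
JNZ top: taken
after ADD R1, 3: R1=9+3=12
after SUB R5, 1: R5=5-1=4
CMP R5, 4  (cmp 4,4)
JNZ top: not taken
halt.

12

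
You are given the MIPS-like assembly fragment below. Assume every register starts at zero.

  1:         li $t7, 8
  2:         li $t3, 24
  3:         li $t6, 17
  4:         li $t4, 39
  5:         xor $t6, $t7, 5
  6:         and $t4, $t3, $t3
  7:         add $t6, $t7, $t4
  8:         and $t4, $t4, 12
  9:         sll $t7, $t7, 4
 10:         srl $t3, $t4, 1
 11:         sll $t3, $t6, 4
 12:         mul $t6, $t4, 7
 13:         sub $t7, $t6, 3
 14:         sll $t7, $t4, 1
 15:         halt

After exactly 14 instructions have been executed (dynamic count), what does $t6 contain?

after li $t7, 8: $t7=8
after li $t3, 24: $t3=24
after li $t6, 17: $t6=17
after li $t4, 39: $t4=39
after xor $t6, $t7, 5: $t6=8^5=13
after and $t4, $t3, $t3: $t4=24&24=24
after add $t6, $t7, $t4: $t6=8+24=32
after and $t4, $t4, 12: $t4=24&12=8
after sll $t7, $t7, 4: $t7=8<<4=128
after srl $t3, $t4, 1: $t3=8>>1=4
after sll $t3, $t6, 4: $t3=32<<4=512
after mul $t6, $t4, 7: $t6=8*7=56
after sub $t7, $t6, 3: $t7=56-3=53
after sll $t7, $t4, 1: $t7=8<<1=16
After step 14: $t6 = 56.

56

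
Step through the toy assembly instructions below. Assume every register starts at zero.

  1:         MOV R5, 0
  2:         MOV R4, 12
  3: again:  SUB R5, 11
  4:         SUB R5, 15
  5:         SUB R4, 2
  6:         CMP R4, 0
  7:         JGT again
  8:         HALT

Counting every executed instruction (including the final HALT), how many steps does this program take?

MOV R5, 0 → R5=0
MOV R4, 12 → R4=12
SUB R5, 11 → R5=0-11=-11
SUB R5, 15 → R5=(-11)-15=-26
SUB R4, 2 → R4=12-2=10
CMP R4, 0  (cmp 10,0)
JGT again: taken
SUB R5, 11 → R5=(-26)-11=-37
SUB R5, 15 → R5=(-37)-15=-52
SUB R4, 2 → R4=10-2=8
CMP R4, 0  (cmp 8,0)
JGT again: taken
SUB R5, 11 → R5=(-52)-11=-63
SUB R5, 15 → R5=(-63)-15=-78
SUB R4, 2 → R4=8-2=6
CMP R4, 0  (cmp 6,0)
JGT again: taken
SUB R5, 11 → R5=(-78)-11=-89
SUB R5, 15 → R5=(-89)-15=-104
SUB R4, 2 → R4=6-2=4
CMP R4, 0  (cmp 4,0)
JGT again: taken
SUB R5, 11 → R5=(-104)-11=-115
SUB R5, 15 → R5=(-115)-15=-130
SUB R4, 2 → R4=4-2=2
CMP R4, 0  (cmp 2,0)
JGT again: taken
SUB R5, 11 → R5=(-130)-11=-141
SUB R5, 15 → R5=(-141)-15=-156
SUB R4, 2 → R4=2-2=0
CMP R4, 0  (cmp 0,0)
JGT again: not taken
halt.
Total executed instructions: 33.

33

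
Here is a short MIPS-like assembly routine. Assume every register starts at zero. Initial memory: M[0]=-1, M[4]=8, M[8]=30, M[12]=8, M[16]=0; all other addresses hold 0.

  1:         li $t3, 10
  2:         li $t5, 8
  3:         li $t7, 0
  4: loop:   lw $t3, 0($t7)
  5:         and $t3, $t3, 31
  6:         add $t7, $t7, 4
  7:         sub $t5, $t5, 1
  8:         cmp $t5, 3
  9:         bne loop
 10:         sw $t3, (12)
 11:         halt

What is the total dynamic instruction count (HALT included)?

$t3=10
$t5=8
$t7=0
$t3=M[0]=-1
$t3=(-1)&31=31
$t7=0+4=4
$t5=8-1=7
cmp $t5, 3  (cmp 7,3)
bne loop: taken
$t3=M[4]=8
$t3=8&31=8
$t7=4+4=8
$t5=7-1=6
cmp $t5, 3  (cmp 6,3)
bne loop: taken
$t3=M[8]=30
$t3=30&31=30
$t7=8+4=12
$t5=6-1=5
cmp $t5, 3  (cmp 5,3)
bne loop: taken
$t3=M[12]=8
$t3=8&31=8
$t7=12+4=16
$t5=5-1=4
cmp $t5, 3  (cmp 4,3)
bne loop: taken
$t3=M[16]=0
$t3=0&31=0
$t7=16+4=20
$t5=4-1=3
cmp $t5, 3  (cmp 3,3)
bne loop: not taken
sw $t3, (12) → M[12]=0
halt.
Total executed instructions: 35.

35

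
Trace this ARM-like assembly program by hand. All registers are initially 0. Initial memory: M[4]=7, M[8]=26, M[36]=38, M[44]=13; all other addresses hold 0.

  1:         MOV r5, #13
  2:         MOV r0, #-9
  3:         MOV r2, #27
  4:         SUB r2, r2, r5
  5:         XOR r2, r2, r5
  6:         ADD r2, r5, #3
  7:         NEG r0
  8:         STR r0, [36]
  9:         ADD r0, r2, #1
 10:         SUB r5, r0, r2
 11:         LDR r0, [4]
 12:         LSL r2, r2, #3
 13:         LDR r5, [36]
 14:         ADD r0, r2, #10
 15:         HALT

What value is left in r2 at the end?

128

after MOV r5, #13: r5=13
after MOV r0, #-9: r0=-9
after MOV r2, #27: r2=27
after SUB r2, r2, r5: r2=27-13=14
after XOR r2, r2, r5: r2=14^13=3
after ADD r2, r5, #3: r2=13+3=16
after NEG r0: r0=-(-9)=9
STR r0, [36] → M[36]=9
after ADD r0, r2, #1: r0=16+1=17
after SUB r5, r0, r2: r5=17-16=1
after LDR r0, [4]: r0=M[4]=7
after LSL r2, r2, #3: r2=16<<3=128
after LDR r5, [36]: r5=M[36]=9
after ADD r0, r2, #10: r0=128+10=138
halt.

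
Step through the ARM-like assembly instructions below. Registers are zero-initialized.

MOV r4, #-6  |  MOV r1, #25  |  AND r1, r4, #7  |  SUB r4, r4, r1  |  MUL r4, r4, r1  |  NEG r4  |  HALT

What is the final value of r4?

16

MOV r4, #-6 → r4=-6
MOV r1, #25 → r1=25
AND r1, r4, #7 → r1=(-6)&7=2
SUB r4, r4, r1 → r4=(-6)-2=-8
MUL r4, r4, r1 → r4=(-8)*2=-16
NEG r4 → r4=-(-16)=16
halt.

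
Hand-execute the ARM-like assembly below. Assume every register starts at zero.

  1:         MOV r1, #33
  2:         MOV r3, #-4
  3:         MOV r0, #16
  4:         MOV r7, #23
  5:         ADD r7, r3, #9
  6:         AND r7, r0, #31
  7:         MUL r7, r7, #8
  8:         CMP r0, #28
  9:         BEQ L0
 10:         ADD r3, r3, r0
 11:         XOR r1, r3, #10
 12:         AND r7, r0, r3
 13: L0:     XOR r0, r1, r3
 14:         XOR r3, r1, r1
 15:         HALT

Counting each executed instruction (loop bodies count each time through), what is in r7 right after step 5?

5

after MOV r1, #33: r1=33
after MOV r3, #-4: r3=-4
after MOV r0, #16: r0=16
after MOV r7, #23: r7=23
after ADD r7, r3, #9: r7=(-4)+9=5
After step 5: r7 = 5.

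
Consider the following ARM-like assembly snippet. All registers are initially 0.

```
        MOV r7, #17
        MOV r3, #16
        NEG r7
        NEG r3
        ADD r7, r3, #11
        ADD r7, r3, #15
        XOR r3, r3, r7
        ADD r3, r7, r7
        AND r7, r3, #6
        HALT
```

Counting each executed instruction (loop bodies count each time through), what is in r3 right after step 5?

-16

MOV r7, #17 → r7=17
MOV r3, #16 → r3=16
NEG r7 → r7=-(17)=-17
NEG r3 → r3=-(16)=-16
ADD r7, r3, #11 → r7=(-16)+11=-5
After step 5: r3 = -16.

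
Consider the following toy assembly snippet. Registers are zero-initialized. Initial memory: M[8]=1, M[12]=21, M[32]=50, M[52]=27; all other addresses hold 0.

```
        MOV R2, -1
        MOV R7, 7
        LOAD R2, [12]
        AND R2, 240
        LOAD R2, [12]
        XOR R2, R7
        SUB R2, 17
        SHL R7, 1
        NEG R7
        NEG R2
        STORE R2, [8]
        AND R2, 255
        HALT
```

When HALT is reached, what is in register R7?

-14

MOV R2, -1 → R2=-1
MOV R7, 7 → R7=7
LOAD R2, [12] → R2=M[12]=21
AND R2, 240 → R2=21&240=16
LOAD R2, [12] → R2=M[12]=21
XOR R2, R7 → R2=21^7=18
SUB R2, 17 → R2=18-17=1
SHL R7, 1 → R7=7<<1=14
NEG R7 → R7=-(14)=-14
NEG R2 → R2=-(1)=-1
STORE R2, [8] → M[8]=-1
AND R2, 255 → R2=(-1)&255=255
halt.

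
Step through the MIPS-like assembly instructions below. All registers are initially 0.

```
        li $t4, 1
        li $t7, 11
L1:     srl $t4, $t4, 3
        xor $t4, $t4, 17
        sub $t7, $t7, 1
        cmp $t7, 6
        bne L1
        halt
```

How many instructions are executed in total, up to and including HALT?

after li $t4, 1: $t4=1
after li $t7, 11: $t7=11
after srl $t4, $t4, 3: $t4=1>>3=0
after xor $t4, $t4, 17: $t4=0^17=17
after sub $t7, $t7, 1: $t7=11-1=10
cmp $t7, 6  (cmp 10,6)
bne L1: taken
after srl $t4, $t4, 3: $t4=17>>3=2
after xor $t4, $t4, 17: $t4=2^17=19
after sub $t7, $t7, 1: $t7=10-1=9
cmp $t7, 6  (cmp 9,6)
bne L1: taken
after srl $t4, $t4, 3: $t4=19>>3=2
after xor $t4, $t4, 17: $t4=2^17=19
after sub $t7, $t7, 1: $t7=9-1=8
cmp $t7, 6  (cmp 8,6)
bne L1: taken
after srl $t4, $t4, 3: $t4=19>>3=2
after xor $t4, $t4, 17: $t4=2^17=19
after sub $t7, $t7, 1: $t7=8-1=7
cmp $t7, 6  (cmp 7,6)
bne L1: taken
after srl $t4, $t4, 3: $t4=19>>3=2
after xor $t4, $t4, 17: $t4=2^17=19
after sub $t7, $t7, 1: $t7=7-1=6
cmp $t7, 6  (cmp 6,6)
bne L1: not taken
halt.
Total executed instructions: 28.

28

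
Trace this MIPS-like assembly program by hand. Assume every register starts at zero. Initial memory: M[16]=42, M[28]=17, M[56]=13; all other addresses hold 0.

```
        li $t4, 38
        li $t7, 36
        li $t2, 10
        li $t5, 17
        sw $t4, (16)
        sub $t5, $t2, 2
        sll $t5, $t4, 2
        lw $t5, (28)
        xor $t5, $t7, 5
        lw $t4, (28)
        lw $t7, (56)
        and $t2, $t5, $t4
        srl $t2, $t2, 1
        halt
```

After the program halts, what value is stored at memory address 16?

li $t4, 38 → $t4=38
li $t7, 36 → $t7=36
li $t2, 10 → $t2=10
li $t5, 17 → $t5=17
sw $t4, (16) → M[16]=38
sub $t5, $t2, 2 → $t5=10-2=8
sll $t5, $t4, 2 → $t5=38<<2=152
lw $t5, (28) → $t5=M[28]=17
xor $t5, $t7, 5 → $t5=36^5=33
lw $t4, (28) → $t4=M[28]=17
lw $t7, (56) → $t7=M[56]=13
and $t2, $t5, $t4 → $t2=33&17=1
srl $t2, $t2, 1 → $t2=1>>1=0
halt.

38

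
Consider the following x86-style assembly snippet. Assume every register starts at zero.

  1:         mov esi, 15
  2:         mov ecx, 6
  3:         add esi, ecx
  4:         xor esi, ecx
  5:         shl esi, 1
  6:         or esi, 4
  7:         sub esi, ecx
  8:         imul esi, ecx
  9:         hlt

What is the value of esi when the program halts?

mov esi, 15 → esi=15
mov ecx, 6 → ecx=6
add esi, ecx → esi=15+6=21
xor esi, ecx → esi=21^6=19
shl esi, 1 → esi=19<<1=38
or esi, 4 → esi=38|4=38
sub esi, ecx → esi=38-6=32
imul esi, ecx → esi=32*6=192
halt.

192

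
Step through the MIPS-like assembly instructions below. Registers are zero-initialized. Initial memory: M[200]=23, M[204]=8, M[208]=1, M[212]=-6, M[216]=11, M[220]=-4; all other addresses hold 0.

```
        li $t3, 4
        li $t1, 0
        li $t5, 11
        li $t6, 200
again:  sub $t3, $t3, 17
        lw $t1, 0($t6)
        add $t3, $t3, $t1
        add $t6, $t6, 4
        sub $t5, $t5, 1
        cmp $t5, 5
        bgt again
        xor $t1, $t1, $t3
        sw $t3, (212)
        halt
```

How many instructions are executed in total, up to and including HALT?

49

after li $t3, 4: $t3=4
after li $t1, 0: $t1=0
after li $t5, 11: $t5=11
after li $t6, 200: $t6=200
after sub $t3, $t3, 17: $t3=4-17=-13
after lw $t1, 0($t6): $t1=M[200]=23
after add $t3, $t3, $t1: $t3=(-13)+23=10
after add $t6, $t6, 4: $t6=200+4=204
after sub $t5, $t5, 1: $t5=11-1=10
cmp $t5, 5  (cmp 10,5)
bgt again: taken
after sub $t3, $t3, 17: $t3=10-17=-7
after lw $t1, 0($t6): $t1=M[204]=8
after add $t3, $t3, $t1: $t3=(-7)+8=1
after add $t6, $t6, 4: $t6=204+4=208
after sub $t5, $t5, 1: $t5=10-1=9
cmp $t5, 5  (cmp 9,5)
bgt again: taken
after sub $t3, $t3, 17: $t3=1-17=-16
after lw $t1, 0($t6): $t1=M[208]=1
after add $t3, $t3, $t1: $t3=(-16)+1=-15
after add $t6, $t6, 4: $t6=208+4=212
after sub $t5, $t5, 1: $t5=9-1=8
cmp $t5, 5  (cmp 8,5)
bgt again: taken
after sub $t3, $t3, 17: $t3=(-15)-17=-32
after lw $t1, 0($t6): $t1=M[212]=-6
after add $t3, $t3, $t1: $t3=(-32)+(-6)=-38
after add $t6, $t6, 4: $t6=212+4=216
after sub $t5, $t5, 1: $t5=8-1=7
cmp $t5, 5  (cmp 7,5)
bgt again: taken
after sub $t3, $t3, 17: $t3=(-38)-17=-55
after lw $t1, 0($t6): $t1=M[216]=11
after add $t3, $t3, $t1: $t3=(-55)+11=-44
after add $t6, $t6, 4: $t6=216+4=220
after sub $t5, $t5, 1: $t5=7-1=6
cmp $t5, 5  (cmp 6,5)
bgt again: taken
after sub $t3, $t3, 17: $t3=(-44)-17=-61
after lw $t1, 0($t6): $t1=M[220]=-4
after add $t3, $t3, $t1: $t3=(-61)+(-4)=-65
after add $t6, $t6, 4: $t6=220+4=224
after sub $t5, $t5, 1: $t5=6-1=5
cmp $t5, 5  (cmp 5,5)
bgt again: not taken
after xor $t1, $t1, $t3: $t1=(-4)^(-65)=67
sw $t3, (212) → M[212]=-65
halt.
Total executed instructions: 49.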